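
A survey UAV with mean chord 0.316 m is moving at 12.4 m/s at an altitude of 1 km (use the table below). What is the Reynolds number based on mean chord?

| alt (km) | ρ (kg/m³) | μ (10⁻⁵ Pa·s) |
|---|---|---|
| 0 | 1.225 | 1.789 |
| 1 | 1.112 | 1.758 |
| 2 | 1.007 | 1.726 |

Re = 2.48×10^5

At 1 km, from the table: ρ = 1.112 kg/m³, μ = 1.758×10⁻⁵ Pa·s.
Re = ρ·v·c/μ = 1.112 × 12.4 × 0.316 / (1.758×10⁻⁵) = 2.48×10^5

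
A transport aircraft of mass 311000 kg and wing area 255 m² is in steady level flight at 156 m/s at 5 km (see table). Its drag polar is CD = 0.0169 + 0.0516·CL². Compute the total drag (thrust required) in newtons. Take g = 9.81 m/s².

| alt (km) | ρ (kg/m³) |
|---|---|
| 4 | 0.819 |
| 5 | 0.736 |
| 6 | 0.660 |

At 5 km, from the table: ρ = 0.736 kg/m³.
Level flight ⇒ L = W = m·g = 311000 × 9.81 = 3.0509×10^6 N.
Dynamic pressure q = 0.5 × 0.736 × 156² = 8956 Pa.
CL = W/(q·S) = 3.0509×10^6 / (8956 × 255) = 1.336.
CD = 0.0169 + 0.0516 × 1.336² = 0.109.
D = q·S·CD = 8956 × 255 × 0.109 = 2.489×10^5 N

D = 2.49×10^5 N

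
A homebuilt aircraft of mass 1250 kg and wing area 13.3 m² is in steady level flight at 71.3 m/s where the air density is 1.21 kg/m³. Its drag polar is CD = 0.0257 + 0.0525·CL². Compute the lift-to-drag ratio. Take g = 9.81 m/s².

L/D = 9.86

Weight W = mg = 1250 × 9.81 = 12262 N; in level flight L = W.
Dynamic pressure q = 0.5 × 1.21 × 71.3² = 3076 Pa.
CL = 2W/(ρv²S) = 2×12262/(1.21×71.3²×13.3) = 0.2998.
CD = 0.0257 + 0.0525 × 0.2998² = 0.03042.
L/D = CL/CD = 0.2998 / 0.03042 = 9.86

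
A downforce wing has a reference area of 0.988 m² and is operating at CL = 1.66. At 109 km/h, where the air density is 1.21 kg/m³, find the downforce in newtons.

L = 910 N

Convert speed: v = 109 km/h ÷ 3.6 = 30.28 m/s.
Dynamic pressure q = ½ρv² = ½ × 1.21 × 30.28² = 554.6 Pa.
L = q·S·CL = 554.6 × 0.988 × 1.66 = 910 N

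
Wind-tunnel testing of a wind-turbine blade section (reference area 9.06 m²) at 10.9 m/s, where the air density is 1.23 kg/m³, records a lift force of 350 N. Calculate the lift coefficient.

CL = 0.529

From L = ½ρv²S·CL, rearranging gives CL = 2L/(ρv²S).
CL = 2 × 350 / (1.23 × 10.9² × 9.06) = 0.529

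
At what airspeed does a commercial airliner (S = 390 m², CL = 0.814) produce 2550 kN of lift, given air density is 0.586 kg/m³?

v = 166 m/s

L = ½ρv²S·CL ⇒ v = √(2L/(ρ·S·CL))
v = √(2 × 2.55×10^6 / (0.586 × 390 × 0.814)) = √27410 = 166 m/s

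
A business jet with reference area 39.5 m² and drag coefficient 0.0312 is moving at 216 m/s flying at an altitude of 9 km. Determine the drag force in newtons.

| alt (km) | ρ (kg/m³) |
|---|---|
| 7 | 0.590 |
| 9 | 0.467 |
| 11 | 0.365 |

At 9 km, from the table: ρ = 0.467 kg/m³.
D = ½ρv²S·CD = ½ × 0.467 × 216² × 39.5 × 0.0312 = 13400 N ≈ 13.4 kN

D = 13400 N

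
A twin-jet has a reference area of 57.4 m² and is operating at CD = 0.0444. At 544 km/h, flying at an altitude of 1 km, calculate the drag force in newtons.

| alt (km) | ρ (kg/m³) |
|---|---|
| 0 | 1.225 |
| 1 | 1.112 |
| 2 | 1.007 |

D = 32400 N

At 1 km, from the table: ρ = 1.112 kg/m³.
Convert speed: v = 544 km/h ÷ 3.6 = 151.1 m/s.
D = ½ρv²S·CD = ½ × 1.112 × 151.1² × 57.4 × 0.0444 = 32400 N ≈ 32.4 kN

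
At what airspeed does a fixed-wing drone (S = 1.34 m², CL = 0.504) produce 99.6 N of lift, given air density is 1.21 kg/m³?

L = ½ρv²S·CL ⇒ v = √(2L/(ρ·S·CL))
v = √(2 × 99.6 / (1.21 × 1.34 × 0.504)) = √243.8 = 15.6 m/s

v = 15.6 m/s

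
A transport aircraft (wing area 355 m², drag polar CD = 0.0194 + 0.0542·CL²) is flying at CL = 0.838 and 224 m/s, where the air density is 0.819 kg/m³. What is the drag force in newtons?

D = 4.19×10^5 N

CD = 0.0194 + 0.0542 × 0.838² = 0.05746
D = ½ρv²S·CD = ½ × 0.819 × 224² × 355 × 0.05746 = 4.19×10^5 N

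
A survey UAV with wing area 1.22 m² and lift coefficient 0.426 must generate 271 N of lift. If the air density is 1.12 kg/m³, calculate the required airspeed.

v = 30.5 m/s

L = ½ρv²S·CL ⇒ v = √(2L/(ρ·S·CL))
v = √(2 × 271 / (1.12 × 1.22 × 0.426)) = √931.1 = 30.5 m/s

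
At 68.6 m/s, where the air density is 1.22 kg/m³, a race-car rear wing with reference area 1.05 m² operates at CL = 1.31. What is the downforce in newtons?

L = 3950 N

Dynamic pressure q = ½ρv² = ½ × 1.22 × 68.6² = 2871 Pa.
L = q·S·CL = 2871 × 1.05 × 1.31 = 3950 N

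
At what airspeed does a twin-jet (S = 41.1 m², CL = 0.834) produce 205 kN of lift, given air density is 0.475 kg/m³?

v = 159 m/s

L = ½ρv²S·CL ⇒ v = √(2L/(ρ·S·CL))
v = √(2 × 2.05×10^5 / (0.475 × 41.1 × 0.834)) = √25180 = 159 m/s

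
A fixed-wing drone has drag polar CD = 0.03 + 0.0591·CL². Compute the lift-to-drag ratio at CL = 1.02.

CD = 0.03 + 0.0591 × 1.02² = 0.09149
L/D = CL/CD = 1.02 / 0.09149 = 11.1

L/D = 11.1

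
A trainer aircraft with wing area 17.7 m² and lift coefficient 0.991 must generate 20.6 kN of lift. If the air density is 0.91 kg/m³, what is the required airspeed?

L = ½ρv²S·CL ⇒ v = √(2L/(ρ·S·CL))
v = √(2 × 20600 / (0.91 × 17.7 × 0.991)) = √2581 = 50.8 m/s

v = 50.8 m/s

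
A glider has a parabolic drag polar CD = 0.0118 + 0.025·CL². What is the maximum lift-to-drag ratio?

(L/D)max = 29.1

For CD = CD0 + K·CL², (L/D)max occurs at CL* = √(CD0/K) and equals 1/(2√(K·CD0)).
(L/D)max = 1/(2√(0.025 × 0.0118)) = 1/(2 × 0.01718) = 29.1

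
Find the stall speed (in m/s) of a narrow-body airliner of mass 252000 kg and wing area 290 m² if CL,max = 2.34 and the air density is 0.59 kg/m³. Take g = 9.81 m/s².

V_stall = 111 m/s

At stall, lift equals weight: L = W = m·g = 252000 × 9.81 = 2.472×10^6 N.
V_stall = √(2W/(ρ·S·CL,max)) = √(2 × 2.472×10^6 / (0.59 × 290 × 2.34))
V_stall = √12350 = 111 m/s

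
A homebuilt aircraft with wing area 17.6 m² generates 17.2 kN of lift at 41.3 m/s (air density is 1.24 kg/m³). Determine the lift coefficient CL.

CL = 0.924

From L = ½ρv²S·CL, rearranging gives CL = 2L/(ρv²S).
CL = 2 × 17200 / (1.24 × 41.3² × 17.6) = 0.924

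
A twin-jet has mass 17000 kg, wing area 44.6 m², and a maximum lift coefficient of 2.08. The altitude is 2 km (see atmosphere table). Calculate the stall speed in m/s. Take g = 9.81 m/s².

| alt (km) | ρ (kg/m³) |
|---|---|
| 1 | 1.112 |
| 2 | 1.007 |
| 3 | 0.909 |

At 2 km, from the table: ρ = 1.007 kg/m³.
At stall, lift equals weight: L = W = m·g = 17000 × 9.81 = 1.668×10^5 N.
V_stall = √(2W/(ρ·S·CL,max)) = √(2 × 1.668×10^5 / (1.007 × 44.6 × 2.08))
V_stall = √3570 = 59.8 m/s

V_stall = 59.8 m/s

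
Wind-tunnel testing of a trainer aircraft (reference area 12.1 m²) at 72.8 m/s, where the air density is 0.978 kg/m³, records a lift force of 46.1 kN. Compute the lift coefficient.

CL = 1.47

From L = ½ρv²S·CL, rearranging gives CL = 2L/(ρv²S).
CL = 2 × 46100 / (0.978 × 72.8² × 12.1) = 1.47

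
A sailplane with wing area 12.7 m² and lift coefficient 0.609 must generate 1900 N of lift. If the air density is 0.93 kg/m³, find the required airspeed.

v = 23 m/s

L = ½ρv²S·CL ⇒ v = √(2L/(ρ·S·CL))
v = √(2 × 1900 / (0.93 × 12.7 × 0.609)) = √528.3 = 23 m/s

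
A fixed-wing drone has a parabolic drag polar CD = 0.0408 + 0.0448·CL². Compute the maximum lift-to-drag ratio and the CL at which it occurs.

(L/D)max = 11.7, at CL = 0.954

For CD = CD0 + K·CL², (L/D)max occurs at CL* = √(CD0/K) and equals 1/(2√(K·CD0)).
(L/D)max = 1/(2√(0.0448 × 0.0408)) = 1/(2 × 0.04275) = 11.7
CL* = √(0.0408/0.0448) = 0.954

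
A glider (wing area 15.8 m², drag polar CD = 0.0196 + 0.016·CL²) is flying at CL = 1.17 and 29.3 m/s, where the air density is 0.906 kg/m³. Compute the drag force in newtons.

D = 255 N

CD = 0.0196 + 0.016 × 1.17² = 0.0415
D = ½ρv²S·CD = ½ × 0.906 × 29.3² × 15.8 × 0.0415 = 255 N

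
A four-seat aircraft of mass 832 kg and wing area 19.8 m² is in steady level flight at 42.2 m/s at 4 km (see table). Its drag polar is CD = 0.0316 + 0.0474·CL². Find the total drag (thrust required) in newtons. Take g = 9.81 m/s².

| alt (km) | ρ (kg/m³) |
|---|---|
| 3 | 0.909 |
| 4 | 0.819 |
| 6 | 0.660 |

At 4 km, from the table: ρ = 0.819 kg/m³.
Weight W = mg = 832 × 9.81 = 8161.9 N; in level flight L = W.
q = ½ρv² = ½ × 0.819 × 42.2² = 729.3 Pa.
Required CL = L/(qS) = 8161.9/(729.3·19.8) = 0.5653.
CD = 0.0316 + 0.0474 × 0.5653² = 0.04675.
D = q·S·CD = 729.3 × 19.8 × 0.04675 = 675 N

D = 675 N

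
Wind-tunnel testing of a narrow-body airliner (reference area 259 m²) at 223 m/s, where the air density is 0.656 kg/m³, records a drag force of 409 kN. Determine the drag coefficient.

From D = ½ρv²S·CD, rearranging gives CD = 2D/(ρv²S).
CD = 2 × 4.09×10^5 / (0.656 × 223² × 259) = 0.0968

CD = 0.0968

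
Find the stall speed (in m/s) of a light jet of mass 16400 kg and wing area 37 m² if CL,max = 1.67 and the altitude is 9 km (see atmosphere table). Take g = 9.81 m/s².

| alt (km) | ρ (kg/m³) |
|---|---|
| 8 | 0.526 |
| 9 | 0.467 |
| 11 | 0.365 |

V_stall = 106 m/s

At 9 km, from the table: ρ = 0.467 kg/m³.
Weight W = mg = 16400 × 9.81 = 1.609×10^5 N.
V_stall = √(2W/(ρ·S·CL,max)) = √(2 × 1.609×10^5 / (0.467 × 37 × 1.67))
V_stall = √11150 = 106 m/s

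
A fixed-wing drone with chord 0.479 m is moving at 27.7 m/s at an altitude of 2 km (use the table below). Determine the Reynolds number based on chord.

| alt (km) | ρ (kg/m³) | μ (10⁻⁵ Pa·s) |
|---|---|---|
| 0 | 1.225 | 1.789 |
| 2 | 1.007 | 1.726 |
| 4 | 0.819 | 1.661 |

Re = 7.74×10^5

At 2 km, from the table: ρ = 1.007 kg/m³, μ = 1.726×10⁻⁵ Pa·s.
Re = ρ·v·c/μ = 1.007 × 27.7 × 0.479 / (1.726×10⁻⁵) = 7.74×10^5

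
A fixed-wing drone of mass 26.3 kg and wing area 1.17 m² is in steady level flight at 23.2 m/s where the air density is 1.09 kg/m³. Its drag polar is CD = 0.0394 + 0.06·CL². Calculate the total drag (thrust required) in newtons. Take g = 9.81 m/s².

In steady level flight, lift balances weight: W = mg = 26.3 × 9.81 = 258 N.
Dynamic pressure q = 0.5 × 1.09 × 23.2² = 293.3 Pa.
CL = W/(q·S) = 258 / (293.3 × 1.17) = 0.7517.
CD = 0.0394 + 0.06 × 0.7517² = 0.07331.
D = q·S·CD = 293.3 × 1.17 × 0.07331 = 25.16 N

D = 25.2 N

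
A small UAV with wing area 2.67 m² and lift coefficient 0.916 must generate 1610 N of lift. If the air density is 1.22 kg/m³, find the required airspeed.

v = 32.9 m/s

L = ½ρv²S·CL ⇒ v = √(2L/(ρ·S·CL))
v = √(2 × 1610 / (1.22 × 2.67 × 0.916)) = √1079 = 32.9 m/s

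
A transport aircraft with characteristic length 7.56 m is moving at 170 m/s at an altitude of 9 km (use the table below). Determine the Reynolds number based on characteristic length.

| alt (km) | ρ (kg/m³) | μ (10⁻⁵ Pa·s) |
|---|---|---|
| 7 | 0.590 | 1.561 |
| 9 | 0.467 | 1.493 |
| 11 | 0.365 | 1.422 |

At 9 km, from the table: ρ = 0.467 kg/m³, μ = 1.493×10⁻⁵ Pa·s.
Re = ρ·v·c/μ = 0.467 × 170 × 7.56 / (1.493×10⁻⁵) = 4.02×10^7

Re = 4.02×10^7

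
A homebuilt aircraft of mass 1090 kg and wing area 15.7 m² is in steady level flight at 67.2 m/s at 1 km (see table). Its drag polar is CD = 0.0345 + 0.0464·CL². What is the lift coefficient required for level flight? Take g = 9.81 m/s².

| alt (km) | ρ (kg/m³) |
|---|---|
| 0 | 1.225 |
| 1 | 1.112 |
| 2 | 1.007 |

At 1 km, from the table: ρ = 1.112 kg/m³.
In steady level flight, lift balances weight: W = mg = 1090 × 9.81 = 10693 N.
Dynamic pressure q = 0.5 × 1.112 × 67.2² = 2511 Pa.
CL = 2W/(ρv²S) = 2×10693/(1.112×67.2²×15.7) = 0.2713.

CL = 0.271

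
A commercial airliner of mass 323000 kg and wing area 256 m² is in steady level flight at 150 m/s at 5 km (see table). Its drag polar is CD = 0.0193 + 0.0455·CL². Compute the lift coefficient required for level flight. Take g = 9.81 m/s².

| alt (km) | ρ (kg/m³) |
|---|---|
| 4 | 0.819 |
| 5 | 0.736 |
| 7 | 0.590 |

CL = 1.49

At 5 km, from the table: ρ = 0.736 kg/m³.
In steady level flight, lift balances weight: W = mg = 323000 × 9.81 = 3.1686×10^6 N.
Dynamic pressure q = 0.5 × 0.736 × 150² = 8280 Pa.
CL = 2W/(ρv²S) = 2×3.1686×10^6/(0.736×150²×256) = 1.495.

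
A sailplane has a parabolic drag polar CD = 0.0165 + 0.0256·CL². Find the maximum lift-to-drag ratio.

For CD = CD0 + K·CL², (L/D)max occurs at CL* = √(CD0/K) and equals 1/(2√(K·CD0)).
(L/D)max = 1/(2√(0.0256 × 0.0165)) = 1/(2 × 0.02055) = 24.3

(L/D)max = 24.3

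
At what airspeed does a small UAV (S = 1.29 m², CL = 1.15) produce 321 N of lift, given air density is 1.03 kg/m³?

v = 20.5 m/s

L = ½ρv²S·CL ⇒ v = √(2L/(ρ·S·CL))
v = √(2 × 321 / (1.03 × 1.29 × 1.15)) = √420.2 = 20.5 m/s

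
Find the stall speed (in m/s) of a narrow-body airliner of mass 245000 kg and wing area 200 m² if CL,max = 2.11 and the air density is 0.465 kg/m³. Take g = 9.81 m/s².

V_stall = 157 m/s

At stall, lift equals weight: L = W = m·g = 245000 × 9.81 = 2.403×10^6 N.
V_stall = √(2W/(ρ·S·CL,max)) = √(2 × 2.403×10^6 / (0.465 × 200 × 2.11))
V_stall = √24500 = 157 m/s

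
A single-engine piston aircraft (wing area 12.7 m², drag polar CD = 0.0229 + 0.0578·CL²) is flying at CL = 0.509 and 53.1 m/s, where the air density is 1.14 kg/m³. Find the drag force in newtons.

CD = 0.0229 + 0.0578 × 0.509² = 0.03787
D = ½ρv²S·CD = ½ × 1.14 × 53.1² × 12.7 × 0.03787 = 773 N

D = 773 N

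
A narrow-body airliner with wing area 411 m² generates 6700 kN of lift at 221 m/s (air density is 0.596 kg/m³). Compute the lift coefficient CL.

From L = ½ρv²S·CL, rearranging gives CL = 2L/(ρv²S).
CL = 2 × 6.7×10^6 / (0.596 × 221² × 411) = 1.12

CL = 1.12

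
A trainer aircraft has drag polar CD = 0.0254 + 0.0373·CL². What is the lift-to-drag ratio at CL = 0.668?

L/D = 15.9

CD = 0.0254 + 0.0373 × 0.668² = 0.04204
L/D = CL/CD = 0.668 / 0.04204 = 15.9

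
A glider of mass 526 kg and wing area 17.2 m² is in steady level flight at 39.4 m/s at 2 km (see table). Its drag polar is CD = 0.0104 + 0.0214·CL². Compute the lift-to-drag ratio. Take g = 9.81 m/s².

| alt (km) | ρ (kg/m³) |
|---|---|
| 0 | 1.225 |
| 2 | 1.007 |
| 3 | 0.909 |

L/D = 28.3

At 2 km, from the table: ρ = 1.007 kg/m³.
Level flight ⇒ L = W = m·g = 526 × 9.81 = 5160.1 N.
q = ½ρv² = ½ × 1.007 × 39.4² = 781.6 Pa.
Required CL = L/(qS) = 5160.1/(781.6·17.2) = 0.3838.
CD = 0.0104 + 0.0214 × 0.3838² = 0.01355.
L/D = CL/CD = 0.3838 / 0.01355 = 28.3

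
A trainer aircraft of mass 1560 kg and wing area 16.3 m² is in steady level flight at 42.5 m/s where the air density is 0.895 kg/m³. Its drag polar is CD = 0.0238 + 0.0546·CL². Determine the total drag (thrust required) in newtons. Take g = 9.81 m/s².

D = 1280 N

Level flight ⇒ L = W = m·g = 1560 × 9.81 = 15304 N.
Dynamic pressure q = 0.5 × 0.895 × 42.5² = 808.3 Pa.
CL = W/(q·S) = 15304 / (808.3 × 16.3) = 1.162.
CD = 0.0238 + 0.0546 × 1.162² = 0.09747.
D = q·S·CD = 808.3 × 16.3 × 0.09747 = 1284 N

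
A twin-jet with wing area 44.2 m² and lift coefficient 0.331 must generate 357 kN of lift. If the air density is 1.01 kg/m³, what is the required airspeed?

L = ½ρv²S·CL ⇒ v = √(2L/(ρ·S·CL))
v = √(2 × 3.57×10^5 / (1.01 × 44.2 × 0.331)) = √48320 = 220 m/s

v = 220 m/s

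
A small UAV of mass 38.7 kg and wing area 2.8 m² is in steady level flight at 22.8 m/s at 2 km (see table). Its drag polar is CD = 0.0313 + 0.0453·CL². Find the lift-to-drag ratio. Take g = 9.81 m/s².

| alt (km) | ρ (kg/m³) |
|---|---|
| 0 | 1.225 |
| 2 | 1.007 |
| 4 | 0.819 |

L/D = 11.9

At 2 km, from the table: ρ = 1.007 kg/m³.
In steady level flight, lift balances weight: W = mg = 38.7 × 9.81 = 379.65 N.
Dynamic pressure q = 0.5 × 1.007 × 22.8² = 261.7 Pa.
Required CL = L/(qS) = 379.65/(261.7·2.8) = 0.518.
CD = 0.0313 + 0.0453 × 0.518² = 0.04346.
L/D = CL/CD = 0.518 / 0.04346 = 11.9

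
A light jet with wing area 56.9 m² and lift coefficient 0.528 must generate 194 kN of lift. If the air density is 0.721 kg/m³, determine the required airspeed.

L = ½ρv²S·CL ⇒ v = √(2L/(ρ·S·CL))
v = √(2 × 1.94×10^5 / (0.721 × 56.9 × 0.528)) = √17910 = 134 m/s

v = 134 m/s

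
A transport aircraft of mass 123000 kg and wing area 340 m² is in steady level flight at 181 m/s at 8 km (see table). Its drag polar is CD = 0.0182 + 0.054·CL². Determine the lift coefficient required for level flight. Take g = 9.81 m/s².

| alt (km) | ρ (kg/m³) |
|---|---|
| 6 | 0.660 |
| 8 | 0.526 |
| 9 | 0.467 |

At 8 km, from the table: ρ = 0.526 kg/m³.
Level flight ⇒ L = W = m·g = 123000 × 9.81 = 1.2066×10^6 N.
Dynamic pressure q = 0.5 × 0.526 × 181² = 8616 Pa.
CL = W/(q·S) = 1.2066×10^6 / (8616 × 340) = 0.4119.

CL = 0.412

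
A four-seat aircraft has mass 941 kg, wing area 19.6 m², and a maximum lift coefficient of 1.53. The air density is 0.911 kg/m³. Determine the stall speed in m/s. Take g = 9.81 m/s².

V_stall = 26 m/s

Weight W = mg = 941 × 9.81 = 9231 N.
From L = ½ρV²S·CL,max = W: V_stall = √(2W/(ρSCL,max)) = √(2·9231/(0.911·19.6·1.53))
V_stall = √675.8 = 26 m/s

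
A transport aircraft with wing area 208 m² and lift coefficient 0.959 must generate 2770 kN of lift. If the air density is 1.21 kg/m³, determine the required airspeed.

L = ½ρv²S·CL ⇒ v = √(2L/(ρ·S·CL))
v = √(2 × 2.77×10^6 / (1.21 × 208 × 0.959)) = √22950 = 152 m/s

v = 152 m/s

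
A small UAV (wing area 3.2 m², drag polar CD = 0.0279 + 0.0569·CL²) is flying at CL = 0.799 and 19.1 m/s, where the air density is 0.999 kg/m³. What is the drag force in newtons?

D = 37.5 N

CD = 0.0279 + 0.0569 × 0.799² = 0.06423
D = ½ρv²S·CD = ½ × 0.999 × 19.1² × 3.2 × 0.06423 = 37.5 N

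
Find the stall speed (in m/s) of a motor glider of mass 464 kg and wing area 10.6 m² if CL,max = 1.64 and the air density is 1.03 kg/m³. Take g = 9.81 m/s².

V_stall = 22.5 m/s

Stall occurs when L = W at CL,max. W = mg = 464 × 9.81 = 4552 N.
V_stall = √(2W/(ρ·S·CL,max)) = √(2 × 4552 / (1.03 × 10.6 × 1.64))
V_stall = √508.4 = 22.5 m/s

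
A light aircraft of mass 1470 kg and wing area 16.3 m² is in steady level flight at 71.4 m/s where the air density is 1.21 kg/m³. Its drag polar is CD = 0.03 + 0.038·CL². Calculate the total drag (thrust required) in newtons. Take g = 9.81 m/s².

Level flight ⇒ L = W = m·g = 1470 × 9.81 = 14421 N.
q = ½ρv² = ½ × 1.21 × 71.4² = 3084 Pa.
Required CL = L/(qS) = 14421/(3084·16.3) = 0.2868.
CD = 0.03 + 0.038 × 0.2868² = 0.03313.
D = q·S·CD = 3084 × 16.3 × 0.03313 = 1665 N

D = 1670 N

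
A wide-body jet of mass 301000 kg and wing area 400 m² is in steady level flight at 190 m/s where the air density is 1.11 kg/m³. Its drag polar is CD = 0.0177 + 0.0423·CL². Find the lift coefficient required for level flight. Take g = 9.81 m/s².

CL = 0.368

In steady level flight, lift balances weight: W = mg = 301000 × 9.81 = 2.9528×10^6 N.
q = ½ρv² = ½ × 1.11 × 190² = 20040 Pa.
Required CL = L/(qS) = 2.9528×10^6/(20040·400) = 0.3684.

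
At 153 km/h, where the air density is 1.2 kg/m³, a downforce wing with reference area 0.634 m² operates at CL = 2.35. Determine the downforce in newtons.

Convert speed: v = 153 km/h ÷ 3.6 = 42.5 m/s.
L = ½ρv²S·CL = ½ × 1.2 × 42.5² × 0.634 × 2.35 = 1610 N

L = 1610 N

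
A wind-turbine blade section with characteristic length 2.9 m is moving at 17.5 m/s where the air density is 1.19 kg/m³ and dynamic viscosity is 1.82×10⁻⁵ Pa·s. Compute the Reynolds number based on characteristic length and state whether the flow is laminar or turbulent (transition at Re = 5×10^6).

Re = ρ·v·c/μ = 1.19 × 17.5 × 2.9 / (1.82×10⁻⁵) = 3.32×10^6
Since 3.32×10^6 < 5×10^6, the flow is laminar.

Re = 3.32×10^6 (laminar)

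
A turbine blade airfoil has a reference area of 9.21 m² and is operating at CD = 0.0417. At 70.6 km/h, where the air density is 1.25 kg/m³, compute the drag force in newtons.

Convert speed: v = 70.6 km/h ÷ 3.6 = 19.61 m/s.
D = ½ρv²S·CD = ½ × 1.25 × 19.61² × 9.21 × 0.0417 = 92.3 N

D = 92.3 N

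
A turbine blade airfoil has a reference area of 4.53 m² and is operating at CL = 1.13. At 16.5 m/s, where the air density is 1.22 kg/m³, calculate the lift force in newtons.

L = ½ρv²S·CL = ½ × 1.22 × 16.5² × 4.53 × 1.13 = 850 N

L = 850 N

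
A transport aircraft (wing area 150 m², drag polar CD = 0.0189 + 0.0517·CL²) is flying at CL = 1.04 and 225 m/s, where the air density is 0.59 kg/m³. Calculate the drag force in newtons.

D = 1.68×10^5 N

CD = 0.0189 + 0.0517 × 1.04² = 0.07482
D = ½ρv²S·CD = ½ × 0.59 × 225² × 150 × 0.07482 = 1.68×10^5 N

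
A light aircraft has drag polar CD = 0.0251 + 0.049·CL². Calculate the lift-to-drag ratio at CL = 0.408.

L/D = 12.3

CD = 0.0251 + 0.049 × 0.408² = 0.03326
L/D = CL/CD = 0.408 / 0.03326 = 12.3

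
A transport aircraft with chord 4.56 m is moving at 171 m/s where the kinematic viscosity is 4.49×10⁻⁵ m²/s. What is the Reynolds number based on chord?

Re = 1.74×10^7

Re = v·c/ν = 171 × 4.56 / (4.49×10⁻⁵) = 1.74×10^7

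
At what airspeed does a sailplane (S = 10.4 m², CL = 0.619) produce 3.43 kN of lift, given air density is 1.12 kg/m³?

L = ½ρv²S·CL ⇒ v = √(2L/(ρ·S·CL))
v = √(2 × 3430 / (1.12 × 10.4 × 0.619)) = √951.4 = 30.8 m/s

v = 30.8 m/s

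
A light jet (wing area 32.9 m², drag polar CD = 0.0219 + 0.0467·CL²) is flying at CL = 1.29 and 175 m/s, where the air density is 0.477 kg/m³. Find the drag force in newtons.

CD = 0.0219 + 0.0467 × 1.29² = 0.09961
D = ½ρv²S·CD = ½ × 0.477 × 175² × 32.9 × 0.09961 = 23900 N

D = 23900 N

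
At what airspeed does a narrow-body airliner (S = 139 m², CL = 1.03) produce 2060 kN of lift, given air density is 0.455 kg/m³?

v = 251 m/s

L = ½ρv²S·CL ⇒ v = √(2L/(ρ·S·CL))
v = √(2 × 2.06×10^6 / (0.455 × 139 × 1.03)) = √63250 = 251 m/s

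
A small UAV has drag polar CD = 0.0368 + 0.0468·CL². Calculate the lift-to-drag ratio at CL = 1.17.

L/D = 11.6

CD = 0.0368 + 0.0468 × 1.17² = 0.1009
L/D = CL/CD = 1.17 / 0.1009 = 11.6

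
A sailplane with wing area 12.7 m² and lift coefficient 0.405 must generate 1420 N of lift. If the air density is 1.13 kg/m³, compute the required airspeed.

v = 22.1 m/s

L = ½ρv²S·CL ⇒ v = √(2L/(ρ·S·CL))
v = √(2 × 1420 / (1.13 × 12.7 × 0.405)) = √488.6 = 22.1 m/s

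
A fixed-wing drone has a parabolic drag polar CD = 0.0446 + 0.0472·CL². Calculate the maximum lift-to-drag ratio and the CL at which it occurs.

For CD = CD0 + K·CL², (L/D)max occurs at CL* = √(CD0/K) and equals 1/(2√(K·CD0)).
(L/D)max = 1/(2√(0.0472 × 0.0446)) = 1/(2 × 0.04588) = 10.9
CL* = √(0.0446/0.0472) = 0.972

(L/D)max = 10.9, at CL = 0.972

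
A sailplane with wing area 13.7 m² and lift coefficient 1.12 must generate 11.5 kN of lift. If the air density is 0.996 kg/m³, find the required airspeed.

L = ½ρv²S·CL ⇒ v = √(2L/(ρ·S·CL))
v = √(2 × 11500 / (0.996 × 13.7 × 1.12)) = √1505 = 38.8 m/s

v = 38.8 m/s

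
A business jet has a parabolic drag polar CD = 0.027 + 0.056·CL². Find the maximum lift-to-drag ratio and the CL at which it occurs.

For CD = CD0 + K·CL², (L/D)max occurs at CL* = √(CD0/K) and equals 1/(2√(K·CD0)).
(L/D)max = 1/(2√(0.056 × 0.027)) = 1/(2 × 0.03888) = 12.9
CL* = √(0.027/0.056) = 0.694

(L/D)max = 12.9, at CL = 0.694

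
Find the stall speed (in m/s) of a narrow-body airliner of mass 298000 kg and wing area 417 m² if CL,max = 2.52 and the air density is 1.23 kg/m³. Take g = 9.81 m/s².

Stall occurs when L = W at CL,max. W = mg = 298000 × 9.81 = 2.923×10^6 N.
V_stall = √(2W/(ρ·S·CL,max)) = √(2 × 2.923×10^6 / (1.23 × 417 × 2.52))
V_stall = √4523 = 67.3 m/s

V_stall = 67.3 m/s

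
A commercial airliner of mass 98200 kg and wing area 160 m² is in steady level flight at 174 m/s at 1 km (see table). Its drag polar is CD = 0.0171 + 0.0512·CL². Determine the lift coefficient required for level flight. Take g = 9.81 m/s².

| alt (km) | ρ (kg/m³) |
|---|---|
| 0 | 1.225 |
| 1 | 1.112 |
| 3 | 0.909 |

CL = 0.358

At 1 km, from the table: ρ = 1.112 kg/m³.
In steady level flight, lift balances weight: W = mg = 98200 × 9.81 = 9.6334×10^5 N.
q = ½ρv² = ½ × 1.112 × 174² = 16830 Pa.
CL = 2W/(ρv²S) = 2×9.6334×10^5/(1.112×174²×160) = 0.3577.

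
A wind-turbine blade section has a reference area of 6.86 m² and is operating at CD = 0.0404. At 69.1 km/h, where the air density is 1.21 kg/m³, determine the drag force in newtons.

Convert speed: v = 69.1 km/h ÷ 3.6 = 19.19 m/s.
Dynamic pressure q = ½ρv² = ½ × 1.21 × 19.19² = 222.9 Pa.
D = q·S·CD = 222.9 × 6.86 × 0.0404 = 61.8 N

D = 61.8 N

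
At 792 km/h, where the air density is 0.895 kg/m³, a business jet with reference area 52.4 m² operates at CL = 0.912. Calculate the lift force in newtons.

Convert speed: v = 792 km/h ÷ 3.6 = 220 m/s.
Dynamic pressure q = ½ρv² = ½ × 0.895 × 220² = 21660 Pa.
L = q·S·CL = 21660 × 52.4 × 0.912 = 1.04×10^6 N ≈ 1040 kN

L = 1.04×10^6 N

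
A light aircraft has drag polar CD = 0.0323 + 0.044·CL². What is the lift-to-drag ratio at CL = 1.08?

CD = 0.0323 + 0.044 × 1.08² = 0.08362
L/D = CL/CD = 1.08 / 0.08362 = 12.9

L/D = 12.9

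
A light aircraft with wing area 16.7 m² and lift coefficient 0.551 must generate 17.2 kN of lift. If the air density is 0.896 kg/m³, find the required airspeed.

v = 64.6 m/s

L = ½ρv²S·CL ⇒ v = √(2L/(ρ·S·CL))
v = √(2 × 17200 / (0.896 × 16.7 × 0.551)) = √4172 = 64.6 m/s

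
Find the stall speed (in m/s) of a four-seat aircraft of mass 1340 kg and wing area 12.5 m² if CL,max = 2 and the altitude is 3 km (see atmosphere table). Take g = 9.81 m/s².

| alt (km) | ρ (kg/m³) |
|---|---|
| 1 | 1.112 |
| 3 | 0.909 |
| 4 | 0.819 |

At 3 km, from the table: ρ = 0.909 kg/m³.
Weight W = mg = 1340 × 9.81 = 13150 N.
From L = ½ρV²S·CL,max = W: V_stall = √(2W/(ρSCL,max)) = √(2·13150/(0.909·12.5·2))
V_stall = √1157 = 34 m/s

V_stall = 34 m/s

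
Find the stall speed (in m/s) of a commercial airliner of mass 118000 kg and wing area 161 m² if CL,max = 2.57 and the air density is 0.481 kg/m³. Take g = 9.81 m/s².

At stall, lift equals weight: L = W = m·g = 118000 × 9.81 = 1.158×10^6 N.
From L = ½ρV²S·CL,max = W: V_stall = √(2W/(ρSCL,max)) = √(2·1.158×10^6/(0.481·161·2.57))
V_stall = √11630 = 108 m/s

V_stall = 108 m/s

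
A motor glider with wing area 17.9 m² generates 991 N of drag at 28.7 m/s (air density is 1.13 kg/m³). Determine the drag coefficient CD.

From D = ½ρv²S·CD, rearranging gives CD = 2D/(ρv²S).
CD = 2 × 991 / (1.13 × 28.7² × 17.9) = 0.119

CD = 0.119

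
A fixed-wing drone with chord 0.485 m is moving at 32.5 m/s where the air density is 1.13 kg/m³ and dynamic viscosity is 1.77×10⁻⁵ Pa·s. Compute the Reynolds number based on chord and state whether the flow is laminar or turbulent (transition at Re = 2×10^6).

Re = ρ·v·c/μ = 1.13 × 32.5 × 0.485 / (1.77×10⁻⁵) = 1.01×10^6
Since 1.01×10^6 < 2×10^6, the flow is laminar.

Re = 1.01×10^6 (laminar)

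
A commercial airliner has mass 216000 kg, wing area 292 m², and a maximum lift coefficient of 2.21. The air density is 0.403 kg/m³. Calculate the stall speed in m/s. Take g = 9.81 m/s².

At stall, lift equals weight: L = W = m·g = 216000 × 9.81 = 2.119×10^6 N.
From L = ½ρV²S·CL,max = W: V_stall = √(2W/(ρSCL,max)) = √(2·2.119×10^6/(0.403·292·2.21))
V_stall = √16300 = 128 m/s

V_stall = 128 m/s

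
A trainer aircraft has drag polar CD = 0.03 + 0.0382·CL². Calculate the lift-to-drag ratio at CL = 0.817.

CD = 0.03 + 0.0382 × 0.817² = 0.0555
L/D = CL/CD = 0.817 / 0.0555 = 14.7

L/D = 14.7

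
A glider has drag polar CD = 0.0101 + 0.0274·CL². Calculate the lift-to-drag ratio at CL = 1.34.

L/D = 22.6

CD = 0.0101 + 0.0274 × 1.34² = 0.0593
L/D = CL/CD = 1.34 / 0.0593 = 22.6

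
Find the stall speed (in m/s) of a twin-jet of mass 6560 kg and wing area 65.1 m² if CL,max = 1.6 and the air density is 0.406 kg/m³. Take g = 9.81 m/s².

V_stall = 55.2 m/s

Stall occurs when L = W at CL,max. W = mg = 6560 × 9.81 = 64350 N.
From L = ½ρV²S·CL,max = W: V_stall = √(2W/(ρSCL,max)) = √(2·64350/(0.406·65.1·1.6))
V_stall = √3044 = 55.2 m/s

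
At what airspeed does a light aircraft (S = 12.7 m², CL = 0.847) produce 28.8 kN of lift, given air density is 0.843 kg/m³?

L = ½ρv²S·CL ⇒ v = √(2L/(ρ·S·CL))
v = √(2 × 28800 / (0.843 × 12.7 × 0.847)) = √6352 = 79.7 m/s

v = 79.7 m/s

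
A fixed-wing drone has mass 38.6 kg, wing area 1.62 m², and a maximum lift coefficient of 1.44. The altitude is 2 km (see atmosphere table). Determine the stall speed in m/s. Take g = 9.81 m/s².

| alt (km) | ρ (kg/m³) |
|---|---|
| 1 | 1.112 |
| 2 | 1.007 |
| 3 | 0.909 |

V_stall = 18 m/s

At 2 km, from the table: ρ = 1.007 kg/m³.
Stall occurs when L = W at CL,max. W = mg = 38.6 × 9.81 = 378.7 N.
V_stall = √(2W/(ρ·S·CL,max)) = √(2 × 378.7 / (1.007 × 1.62 × 1.44))
V_stall = √322.4 = 18 m/s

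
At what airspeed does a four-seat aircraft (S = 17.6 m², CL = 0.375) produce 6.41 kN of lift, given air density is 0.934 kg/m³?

v = 45.6 m/s

L = ½ρv²S·CL ⇒ v = √(2L/(ρ·S·CL))
v = √(2 × 6410 / (0.934 × 17.6 × 0.375)) = √2080 = 45.6 m/s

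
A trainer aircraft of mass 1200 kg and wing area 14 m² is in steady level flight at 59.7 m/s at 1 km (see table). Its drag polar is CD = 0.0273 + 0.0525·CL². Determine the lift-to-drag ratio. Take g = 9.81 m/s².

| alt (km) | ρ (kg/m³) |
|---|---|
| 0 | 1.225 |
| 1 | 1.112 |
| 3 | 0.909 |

L/D = 11.5

At 1 km, from the table: ρ = 1.112 kg/m³.
Level flight ⇒ L = W = m·g = 1200 × 9.81 = 11772 N.
Dynamic pressure q = 0.5 × 1.112 × 59.7² = 1982 Pa.
Required CL = L/(qS) = 11772/(1982·14) = 0.4243.
CD = 0.0273 + 0.0525 × 0.4243² = 0.03675.
L/D = CL/CD = 0.4243 / 0.03675 = 11.5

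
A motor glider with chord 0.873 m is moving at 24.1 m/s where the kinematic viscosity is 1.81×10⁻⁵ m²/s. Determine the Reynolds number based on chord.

Re = 1.16×10^6

Re = v·c/ν = 24.1 × 0.873 / (1.81×10⁻⁵) = 1.16×10^6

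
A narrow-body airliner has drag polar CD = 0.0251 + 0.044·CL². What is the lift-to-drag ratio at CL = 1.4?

CD = 0.0251 + 0.044 × 1.4² = 0.1113
L/D = CL/CD = 1.4 / 0.1113 = 12.6

L/D = 12.6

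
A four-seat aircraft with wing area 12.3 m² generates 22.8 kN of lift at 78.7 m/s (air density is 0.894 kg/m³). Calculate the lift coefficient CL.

CL = 0.67

From L = ½ρv²S·CL, rearranging gives CL = 2L/(ρv²S).
CL = 2 × 22800 / (0.894 × 78.7² × 12.3) = 0.67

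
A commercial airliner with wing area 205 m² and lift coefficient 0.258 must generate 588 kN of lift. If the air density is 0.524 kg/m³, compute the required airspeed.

L = ½ρv²S·CL ⇒ v = √(2L/(ρ·S·CL))
v = √(2 × 5.88×10^5 / (0.524 × 205 × 0.258)) = √42430 = 206 m/s

v = 206 m/s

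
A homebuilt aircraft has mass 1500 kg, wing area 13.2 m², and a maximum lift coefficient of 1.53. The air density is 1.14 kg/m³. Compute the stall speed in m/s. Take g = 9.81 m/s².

Stall occurs when L = W at CL,max. W = mg = 1500 × 9.81 = 14720 N.
From L = ½ρV²S·CL,max = W: V_stall = √(2W/(ρSCL,max)) = √(2·14720/(1.14·13.2·1.53))
V_stall = √1278 = 35.8 m/s

V_stall = 35.8 m/s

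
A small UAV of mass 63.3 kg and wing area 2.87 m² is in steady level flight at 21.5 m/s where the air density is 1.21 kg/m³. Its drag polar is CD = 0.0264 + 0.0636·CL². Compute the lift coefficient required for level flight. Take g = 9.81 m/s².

In steady level flight, lift balances weight: W = mg = 63.3 × 9.81 = 620.97 N.
Dynamic pressure q = 0.5 × 1.21 × 21.5² = 279.7 Pa.
CL = 2W/(ρv²S) = 2×620.97/(1.21×21.5²×2.87) = 0.7737.

CL = 0.774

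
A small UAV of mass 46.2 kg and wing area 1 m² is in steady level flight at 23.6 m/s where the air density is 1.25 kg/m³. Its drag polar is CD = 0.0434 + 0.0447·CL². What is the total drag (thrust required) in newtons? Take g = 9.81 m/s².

D = 41.5 N

Weight W = mg = 46.2 × 9.81 = 453.22 N; in level flight L = W.
Dynamic pressure q = 0.5 × 1.25 × 23.6² = 348.1 Pa.
CL = 2W/(ρv²S) = 2×453.22/(1.25×23.6²×1) = 1.302.
CD = 0.0434 + 0.0447 × 1.302² = 0.1192.
D = q·S·CD = 348.1 × 1 × 0.1192 = 41.48 N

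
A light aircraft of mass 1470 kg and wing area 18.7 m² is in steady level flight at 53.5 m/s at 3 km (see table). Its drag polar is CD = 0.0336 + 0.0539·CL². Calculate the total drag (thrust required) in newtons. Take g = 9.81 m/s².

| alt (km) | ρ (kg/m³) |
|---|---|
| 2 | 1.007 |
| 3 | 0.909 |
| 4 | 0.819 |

D = 1280 N

At 3 km, from the table: ρ = 0.909 kg/m³.
Weight W = mg = 1470 × 9.81 = 14421 N; in level flight L = W.
q = ½ρv² = ½ × 0.909 × 53.5² = 1301 Pa.
CL = 2W/(ρv²S) = 2×14421/(0.909×53.5²×18.7) = 0.5928.
CD = 0.0336 + 0.0539 × 0.5928² = 0.05254.
D = q·S·CD = 1301 × 18.7 × 0.05254 = 1278 N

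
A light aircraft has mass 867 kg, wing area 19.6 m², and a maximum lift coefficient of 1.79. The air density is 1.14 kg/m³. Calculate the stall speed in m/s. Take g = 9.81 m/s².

V_stall = 20.6 m/s

At stall, lift equals weight: L = W = m·g = 867 × 9.81 = 8505 N.
V_stall = √(2W/(ρ·S·CL,max)) = √(2 × 8505 / (1.14 × 19.6 × 1.79))
V_stall = √425.3 = 20.6 m/s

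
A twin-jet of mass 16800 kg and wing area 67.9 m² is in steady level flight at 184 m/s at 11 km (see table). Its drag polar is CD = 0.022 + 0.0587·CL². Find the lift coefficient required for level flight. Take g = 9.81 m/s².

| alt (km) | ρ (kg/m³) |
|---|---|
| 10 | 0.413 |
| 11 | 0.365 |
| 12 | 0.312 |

At 11 km, from the table: ρ = 0.365 kg/m³.
Weight W = mg = 16800 × 9.81 = 1.6481×10^5 N; in level flight L = W.
Dynamic pressure q = 0.5 × 0.365 × 184² = 6179 Pa.
CL = W/(q·S) = 1.6481×10^5 / (6179 × 67.9) = 0.3928.

CL = 0.393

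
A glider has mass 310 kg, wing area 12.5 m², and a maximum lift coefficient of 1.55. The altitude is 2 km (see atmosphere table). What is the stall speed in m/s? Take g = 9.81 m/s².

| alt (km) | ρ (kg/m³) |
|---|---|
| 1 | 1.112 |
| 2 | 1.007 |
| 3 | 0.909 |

At 2 km, from the table: ρ = 1.007 kg/m³.
At stall, lift equals weight: L = W = m·g = 310 × 9.81 = 3041 N.
V_stall = √(2W/(ρ·S·CL,max)) = √(2 × 3041 / (1.007 × 12.5 × 1.55))
V_stall = √311.7 = 17.7 m/s

V_stall = 17.7 m/s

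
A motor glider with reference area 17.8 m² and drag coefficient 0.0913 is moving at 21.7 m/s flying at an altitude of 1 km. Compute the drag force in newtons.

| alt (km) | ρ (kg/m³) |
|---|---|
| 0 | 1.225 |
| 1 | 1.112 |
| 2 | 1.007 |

At 1 km, from the table: ρ = 1.112 kg/m³.
D = ½ρv²S·CD = ½ × 1.112 × 21.7² × 17.8 × 0.0913 = 425 N

D = 425 N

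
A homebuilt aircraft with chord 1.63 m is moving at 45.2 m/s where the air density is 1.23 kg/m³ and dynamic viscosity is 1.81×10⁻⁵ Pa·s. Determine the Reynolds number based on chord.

Re = 5.01×10^6

Re = ρ·v·c/μ = 1.23 × 45.2 × 1.63 / (1.81×10⁻⁵) = 5.01×10^6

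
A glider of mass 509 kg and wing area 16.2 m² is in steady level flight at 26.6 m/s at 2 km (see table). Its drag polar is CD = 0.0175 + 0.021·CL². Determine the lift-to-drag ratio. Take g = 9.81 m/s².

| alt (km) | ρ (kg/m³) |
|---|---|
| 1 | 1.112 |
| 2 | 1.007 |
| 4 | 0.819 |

L/D = 26

At 2 km, from the table: ρ = 1.007 kg/m³.
In steady level flight, lift balances weight: W = mg = 509 × 9.81 = 4993.3 N.
Dynamic pressure q = 0.5 × 1.007 × 26.6² = 356.3 Pa.
CL = 2W/(ρv²S) = 2×4993.3/(1.007×26.6²×16.2) = 0.8652.
CD = 0.0175 + 0.021 × 0.8652² = 0.03322.
L/D = CL/CD = 0.8652 / 0.03322 = 26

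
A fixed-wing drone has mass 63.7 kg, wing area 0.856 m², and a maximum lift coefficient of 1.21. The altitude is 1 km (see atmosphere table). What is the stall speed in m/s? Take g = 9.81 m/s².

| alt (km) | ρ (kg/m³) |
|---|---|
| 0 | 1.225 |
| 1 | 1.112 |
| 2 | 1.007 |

At 1 km, from the table: ρ = 1.112 kg/m³.
At stall, lift equals weight: L = W = m·g = 63.7 × 9.81 = 624.9 N.
From L = ½ρV²S·CL,max = W: V_stall = √(2W/(ρSCL,max)) = √(2·624.9/(1.112·0.856·1.21))
V_stall = √1085 = 32.9 m/s

V_stall = 32.9 m/s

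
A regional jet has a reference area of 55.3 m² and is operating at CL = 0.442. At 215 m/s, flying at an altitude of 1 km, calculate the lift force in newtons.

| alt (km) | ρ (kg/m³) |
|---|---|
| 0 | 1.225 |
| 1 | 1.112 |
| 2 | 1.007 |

At 1 km, from the table: ρ = 1.112 kg/m³.
Dynamic pressure q = ½ρv² = ½ × 1.112 × 215² = 25700 Pa.
L = q·S·CL = 25700 × 55.3 × 0.442 = 6.28×10^5 N ≈ 628 kN

L = 6.28×10^5 N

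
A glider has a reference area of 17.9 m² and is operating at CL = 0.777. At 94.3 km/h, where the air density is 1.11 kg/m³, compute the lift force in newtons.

L = 5300 N

Convert speed: v = 94.3 km/h ÷ 3.6 = 26.19 m/s.
L = ½ρv²S·CL = ½ × 1.11 × 26.19² × 17.9 × 0.777 = 5300 N ≈ 5.3 kN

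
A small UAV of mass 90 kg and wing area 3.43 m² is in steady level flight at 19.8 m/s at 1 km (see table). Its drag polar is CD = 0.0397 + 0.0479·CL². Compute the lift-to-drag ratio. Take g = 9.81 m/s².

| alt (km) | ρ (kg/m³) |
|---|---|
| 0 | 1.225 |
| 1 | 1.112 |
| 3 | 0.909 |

At 1 km, from the table: ρ = 1.112 kg/m³.
Level flight ⇒ L = W = m·g = 90 × 9.81 = 882.9 N.
Dynamic pressure q = 0.5 × 1.112 × 19.8² = 218 Pa.
Required CL = L/(qS) = 882.9/(218·3.43) = 1.181.
CD = 0.0397 + 0.0479 × 1.181² = 0.1065.
L/D = CL/CD = 1.181 / 0.1065 = 11.1

L/D = 11.1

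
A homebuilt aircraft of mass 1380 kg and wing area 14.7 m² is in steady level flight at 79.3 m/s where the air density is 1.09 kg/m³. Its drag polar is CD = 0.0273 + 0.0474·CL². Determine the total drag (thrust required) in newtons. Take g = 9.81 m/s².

D = 1550 N

Level flight ⇒ L = W = m·g = 1380 × 9.81 = 13538 N.
Dynamic pressure q = 0.5 × 1.09 × 79.3² = 3427 Pa.
Required CL = L/(qS) = 13538/(3427·14.7) = 0.2687.
CD = 0.0273 + 0.0474 × 0.2687² = 0.03072.
D = q·S·CD = 3427 × 14.7 × 0.03072 = 1548 N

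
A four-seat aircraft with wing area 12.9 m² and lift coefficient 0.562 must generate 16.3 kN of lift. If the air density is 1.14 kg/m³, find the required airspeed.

L = ½ρv²S·CL ⇒ v = √(2L/(ρ·S·CL))
v = √(2 × 16300 / (1.14 × 12.9 × 0.562)) = √3944 = 62.8 m/s

v = 62.8 m/s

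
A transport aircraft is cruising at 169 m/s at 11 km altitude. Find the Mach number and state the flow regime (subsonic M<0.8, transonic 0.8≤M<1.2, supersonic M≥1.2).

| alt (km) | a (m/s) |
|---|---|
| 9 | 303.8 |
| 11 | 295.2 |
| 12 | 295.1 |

At 11 km, from the table: a = 295.2 m/s.
M = v/a = 169 / 295.2 = 0.572
M = 0.572 → subsonic.

M = 0.572 (subsonic)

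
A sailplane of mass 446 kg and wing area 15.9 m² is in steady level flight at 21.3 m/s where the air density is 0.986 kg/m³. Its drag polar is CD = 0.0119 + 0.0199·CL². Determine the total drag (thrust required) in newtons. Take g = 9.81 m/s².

Weight W = mg = 446 × 9.81 = 4375.3 N; in level flight L = W.
Dynamic pressure q = 0.5 × 0.986 × 21.3² = 223.7 Pa.
CL = W/(q·S) = 4375.3 / (223.7 × 15.9) = 1.23.
CD = 0.0119 + 0.0199 × 1.23² = 0.04202.
D = q·S·CD = 223.7 × 15.9 × 0.04202 = 149.4 N

D = 149 N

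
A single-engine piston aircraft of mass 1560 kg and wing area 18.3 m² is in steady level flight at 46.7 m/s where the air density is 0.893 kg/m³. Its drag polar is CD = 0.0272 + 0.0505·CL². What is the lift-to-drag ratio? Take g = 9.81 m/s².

In steady level flight, lift balances weight: W = mg = 1560 × 9.81 = 15304 N.
Dynamic pressure q = 0.5 × 0.893 × 46.7² = 973.8 Pa.
CL = W/(q·S) = 15304 / (973.8 × 18.3) = 0.8588.
CD = 0.0272 + 0.0505 × 0.8588² = 0.06444.
L/D = CL/CD = 0.8588 / 0.06444 = 13.3

L/D = 13.3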